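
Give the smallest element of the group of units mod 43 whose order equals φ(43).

φ(43) = 43 − 1 = 42 = 2 · 3 · 7.
Test candidates g = 2, 3, … against the prime factors q ∈ {2, 3, 7} of φ(43): g is a generator iff g^(42/q) ≢ 1 for every such q.
g = 2: 2^21 ≡ 42; 2^14 ≡ 1 — hits 1, so not a primitive root.
g = 3: 3^21 ≡ 42; 3^14 ≡ 36; 3^6 ≡ 41 — none is 1, so 3 is a primitive root.
So 3 is the smallest generator of (Z/43Z)^×.

3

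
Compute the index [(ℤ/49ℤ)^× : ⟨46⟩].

2

By Lagrange's theorem, ord_49(46) divides φ(49) = φ(7^2) = 7·(7−1) = 42 = 2 · 3 · 7.
Divisors of 42: 1, 2, 3, 6, 7, 14, 21, 42.
Check 46^d mod 49 for each divisor in increasing order:
46^1 ≡ 46 (mod 49)
46^2 ≡ 9 (mod 49)
46^3 ≡ 22 (mod 49)
46^6 ≡ 43 (mod 49)
46^7 ≡ 18 (mod 49)
46^14 ≡ 30 (mod 49)
46^21 ≡ 1 (mod 49) ✓
Thus |⟨46⟩| = ord(46) = 21.
Index = |(Z/49Z)^×| / |⟨46⟩| = 42 / 21 = 2.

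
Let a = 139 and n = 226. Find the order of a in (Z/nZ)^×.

The order of 139 must divide φ(226) = φ(2)·φ(113) = 1·112 = 112 = 2^4 · 7.
Divisors of 112: 1, 2, 4, 7, 8, 14, 16, 28, 56, 112.
Compute 139^d (mod 226) for the divisors d until we hit 1:
139^1 ≡ 139 (mod 226)
139^2 ≡ 111 (mod 226)
139^4 ≡ 117 (mod 226)
139^7 ≡ 131 (mod 226)
139^8 ≡ 129 (mod 226)
139^14 ≡ 211 (mod 226)
139^16 ≡ 143 (mod 226)
139^28 ≡ 225 (mod 226)
139^56 ≡ 1 (mod 226) ✓
Therefore the multiplicative order of 139 modulo 226 is 56.

56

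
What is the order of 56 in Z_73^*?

24

ord(56) | φ(73) = 73 − 1 = 72 = 2^3 · 3^2.
Divisors of 72: 1, 2, 3, 4, 6, 8, 9, 12, 18, 24, 36, 72.
Test each divisor d:
56^1 ≡ 56
56^2 ≡ 70
56^3 ≡ 51
56^4 ≡ 9
56^6 ≡ 46
56^8 ≡ 8
56^9 ≡ 10
56^12 ≡ 72
56^18 ≡ 27
56^24 ≡ 1
Hence ord(56) = 24.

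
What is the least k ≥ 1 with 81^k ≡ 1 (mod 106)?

13

Since 81 ∈ (Z/106Z)^×, its order divides φ(106) = φ(2)·φ(53) = 1·52 = 52 = 2^2 · 13.
Divisors of 52: 1, 2, 4, 13, 26, 52.
Check 81^d mod 106 for each divisor in increasing order:
81^1 ≡ 81
81^2 ≡ 95
81^4 ≡ 15
81^13 ≡ 1
So ord_106(81) = 13.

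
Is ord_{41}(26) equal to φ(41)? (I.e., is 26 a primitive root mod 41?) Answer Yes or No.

φ(41) = 41 − 1 = 40 = 2^3 · 5.
26 is a primitive root mod 41 iff 26^(φ(41)/q) ≢ 1 for every prime q | φ(41), i.e. q ∈ {2, 5}.
26^20 ≡ 40 (mod 41)  [q = 2: ≢ 1 ✓]
26^8 ≡ 18 (mod 41)  [q = 5: ≢ 1 ✓]
Every test exponent gives a nontrivial residue, hence 26 generates the full group.

Yes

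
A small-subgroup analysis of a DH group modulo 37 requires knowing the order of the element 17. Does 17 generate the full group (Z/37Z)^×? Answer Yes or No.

Yes

φ(37) = 37 − 1 = 36 = 2^2 · 3^2.
It suffices to check that the order of 17 is not a proper divisor of 36: compute 17^(36/q) for q ∈ {2, 3}.
17^18 ≡ 36 (mod 37)  [q = 2: ≢ 1 ✓]
17^12 ≡ 26 (mod 37)  [q = 3: ≢ 1 ✓]
Every test exponent gives a nontrivial residue, hence 17 generates the full group.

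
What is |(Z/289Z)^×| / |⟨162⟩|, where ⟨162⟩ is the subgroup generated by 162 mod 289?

Since 162 ∈ (Z/289Z)^×, its order divides φ(289) = φ(17^2) = 17·(17−1) = 272 = 2^4 · 17.
Divisors of 272: 1, 2, 4, 8, 16, 17, 34, 68, 136, 272.
Evaluate successive powers at the divisors of 272:
162^1 ≡ 162 (mod 289)
162^2 ≡ 234 (mod 289)
162^4 ≡ 135 (mod 289)
162^8 ≡ 18 (mod 289)
162^16 ≡ 35 (mod 289)
162^17 ≡ 179 (mod 289)
162^34 ≡ 251 (mod 289)
162^68 ≡ 288 (mod 289)
162^136 ≡ 1 (mod 289) ✓
The order of 162 is 136, so the subgroup it generates has 136 elements.
[(Z/289Z)^× : ⟨162⟩] = 272/136 = 2.

2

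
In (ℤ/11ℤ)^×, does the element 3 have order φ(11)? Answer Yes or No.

No

φ(11) = 11 − 1 = 10 = 2 · 5.
3 is a primitive root mod 11 iff 3^(φ(11)/q) ≢ 1 for every prime q | φ(11), i.e. q ∈ {2, 5}.
3^5 ≡ 1 (mod 11)  [q = 2: ≡ 1 ✗]
3^2 ≡ 9 (mod 11)  [q = 5: ≢ 1 ✓]
Since 3^5 ≡ 1, the order of 3 divides 5 < 10, so 3 is not a primitive root.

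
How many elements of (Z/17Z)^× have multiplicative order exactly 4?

φ(17) = 17 − 1 = 16 = 2^4.
In a cyclic group of order 16, there are φ(d) elements of order d for each divisor d of 16, and zero for non-divisors.
4 = 2^2 divides 16, and φ(4) = 2.

2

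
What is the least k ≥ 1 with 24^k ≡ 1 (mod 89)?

The order of 24 must divide φ(89) = 89 − 1 = 88 = 2^3 · 11.
Divisors of 88: 1, 2, 4, 8, 11, 22, 44, 88.
Evaluate successive powers at the divisors of 88:
24^1 ≡ 24
24^2 ≡ 42
24^4 ≡ 73
24^8 ≡ 78
24^11 ≡ 37
24^22 ≡ 34
24^44 ≡ 88
24^88 ≡ 1
So ord_89(24) = 88.

88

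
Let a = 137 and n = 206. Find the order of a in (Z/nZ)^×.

17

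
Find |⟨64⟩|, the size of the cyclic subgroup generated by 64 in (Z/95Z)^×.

6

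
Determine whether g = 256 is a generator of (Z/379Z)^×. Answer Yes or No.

No

φ(379) = 379 − 1 = 378 = 2 · 3^3 · 7.
An element g generates (Z/379Z)^× iff g^(378/q) ≢ 1 (mod 379) for each prime q ∈ {2, 3, 7}.
256^189 ≡ 1 (mod 379)  [q = 2: ≡ 1 ✗]
256^126 ≡ 51 (mod 379)  [q = 3: ≢ 1 ✓]
256^54 ≡ 125 (mod 379)  [q = 7: ≢ 1 ✓]
Since 256^189 ≡ 1, the order of 256 divides 189 < 378, so 256 is not a primitive root.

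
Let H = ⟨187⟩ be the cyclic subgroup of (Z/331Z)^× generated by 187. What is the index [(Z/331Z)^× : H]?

ord(187) | φ(331) = 331 − 1 = 330 = 2 · 3 · 5 · 11.
Divisors of 330: 1, 2, 3, 5, 6, 10, 11, 15, 22, 30, 33, 55, 66, 110, 165, 330.
Test each divisor d:
187^1 ≡ 187 (mod 331)
187^2 ≡ 214 (mod 331)
187^3 ≡ 298 (mod 331)
187^5 ≡ 220 (mod 331)
187^6 ≡ 96 (mod 331)
187^10 ≡ 74 (mod 331)
187^11 ≡ 267 (mod 331)
187^15 ≡ 61 (mod 331)
187^22 ≡ 124 (mod 331)
187^30 ≡ 80 (mod 331)
187^33 ≡ 8 (mod 331)
187^55 ≡ 330 (mod 331)
187^66 ≡ 64 (mod 331)
187^110 ≡ 1 (mod 331) ✓
The order of 187 is 110, so the subgroup it generates has 110 elements.
The index is φ(331) / ord(187) = 330 / 110 = 3.

3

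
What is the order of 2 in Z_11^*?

10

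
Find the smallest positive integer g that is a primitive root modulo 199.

φ(199) = 199 − 1 = 198 = 2 · 3^2 · 11.
Test candidates g = 2, 3, … against the prime factors q ∈ {2, 3, 11} of φ(199): g is a generator iff g^(198/q) ≢ 1 for every such q.
g = 2: 2^99 ≡ 1 — hits 1, so not a primitive root.
g = 3: 3^99 ≡ 198; 3^66 ≡ 106; 3^18 ≡ 125 — none is 1, so 3 is a primitive root.
The smallest primitive root modulo 199 is 3.

3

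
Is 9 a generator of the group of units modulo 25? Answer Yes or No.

No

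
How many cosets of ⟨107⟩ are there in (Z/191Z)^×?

By Lagrange's theorem, ord_191(107) divides φ(191) = 191 − 1 = 190 = 2 · 5 · 19.
Divisors of 190: 1, 2, 5, 10, 19, 38, 95, 190.
Evaluate successive powers at the divisors of 190:
107^1 ≡ 107
107^2 ≡ 180
107^5 ≡ 150
107^10 ≡ 153
107^19 ≡ 1
So ord_191(107) = 19, hence |⟨107⟩| = 19.
[(Z/191Z)^× : ⟨107⟩] = 190/19 = 10.

10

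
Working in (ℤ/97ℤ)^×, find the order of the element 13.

96

ord(13) | φ(97) = 97 − 1 = 96 = 2^5 · 3.
Divisors of 96: 1, 2, 3, 4, 6, 8, 12, 16, 24, 32, 48, 96.
Check 13^d mod 97 for each divisor in increasing order:
13^1 ≡ 13
13^2 ≡ 72
13^3 ≡ 63
13^4 ≡ 43
13^6 ≡ 89
13^8 ≡ 6
13^12 ≡ 64
13^16 ≡ 36
13^24 ≡ 22
13^32 ≡ 35
13^48 ≡ 96
13^96 ≡ 1
So ord_97(13) = 96.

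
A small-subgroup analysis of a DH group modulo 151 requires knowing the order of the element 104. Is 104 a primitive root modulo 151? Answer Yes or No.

Yes

φ(151) = 151 − 1 = 150 = 2 · 3 · 5^2.
Test 104^(150/q) mod 151 for each prime factor q of 150:
104^75 ≡ 150 (mod 151)  [q = 2: ≢ 1 ✓]
104^50 ≡ 118 (mod 151)  [q = 3: ≢ 1 ✓]
104^30 ≡ 59 (mod 151)  [q = 5: ≢ 1 ✓]
None equal 1, so ord_151(104) = 150: 104 is a primitive root.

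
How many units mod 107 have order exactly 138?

0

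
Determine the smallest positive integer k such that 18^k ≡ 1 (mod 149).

148

By Lagrange's theorem, ord_149(18) divides φ(149) = 149 − 1 = 148 = 2^2 · 37.
Divisors of 148: 1, 2, 4, 37, 74, 148.
Test each divisor d:
18^1 ≡ 18 (mod 149)
18^2 ≡ 26 (mod 149)
18^4 ≡ 80 (mod 149)
18^37 ≡ 44 (mod 149)
18^74 ≡ 148 (mod 149)
18^148 ≡ 1 (mod 149) ✓
Therefore the multiplicative order of 18 modulo 149 is 148.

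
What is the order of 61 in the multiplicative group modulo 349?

Since 61 ∈ (Z/349Z)^×, its order divides φ(349) = 349 − 1 = 348 = 2^2 · 3 · 29.
Divisors of 348: 1, 2, 3, 4, 6, 12, 29, 58, 87, 116, 174, 348.
Check 61^d mod 349 for each divisor in increasing order:
61^1 ≡ 61
61^2 ≡ 231
61^3 ≡ 131
61^4 ≡ 313
61^6 ≡ 60
61^12 ≡ 110
61^29 ≡ 213
61^58 ≡ 348
61^87 ≡ 136
61^116 ≡ 1
The smallest such exponent is 116, so the order of 61 is 116.

116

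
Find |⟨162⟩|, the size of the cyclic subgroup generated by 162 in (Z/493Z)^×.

8

The order of 162 must divide φ(493) = φ(17·29) = (17−1)·(29−1) = 16·28 = 448 = 2^6 · 7.
Divisors of 448: 1, 2, 4, 7, 8, 14, 16, 28, 32, 56, 64, 112, 224, 448.
Check 162^d mod 493 for each divisor in increasing order:
162^1 ≡ 162
162^2 ≡ 115
162^4 ≡ 407
162^7 ≡ 70
162^8 ≡ 1
Hence ord(162) = 8.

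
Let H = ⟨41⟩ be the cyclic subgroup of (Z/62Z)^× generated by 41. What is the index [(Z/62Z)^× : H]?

ord(41) | φ(62) = φ(2)·φ(31) = 1·30 = 30 = 2 · 3 · 5.
Divisors of 30: 1, 2, 3, 5, 6, 10, 15, 30.
Evaluate successive powers at the divisors of 30:
41^1 ≡ 41 (mod 62)
41^2 ≡ 7 (mod 62)
41^3 ≡ 39 (mod 62)
41^5 ≡ 25 (mod 62)
41^6 ≡ 33 (mod 62)
41^10 ≡ 5 (mod 62)
41^15 ≡ 1 (mod 62) ✓
Thus |⟨41⟩| = ord(41) = 15.
The index is φ(62) / ord(41) = 30 / 15 = 2.

2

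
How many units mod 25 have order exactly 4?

2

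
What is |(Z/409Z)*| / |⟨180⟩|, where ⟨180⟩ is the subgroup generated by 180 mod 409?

24

Since 180 ∈ (Z/409Z)^×, its order divides φ(409) = 409 − 1 = 408 = 2^3 · 3 · 17.
Divisors of 408: 1, 2, 3, 4, 6, 8, 12, 17, 24, 34, 51, 68, 102, 136, 204, 408.
Check 180^d mod 409 for each divisor in increasing order:
180^1 ≡ 180 (mod 409)
180^2 ≡ 89 (mod 409)
180^3 ≡ 69 (mod 409)
180^4 ≡ 150 (mod 409)
180^6 ≡ 262 (mod 409)
180^8 ≡ 5 (mod 409)
180^12 ≡ 341 (mod 409)
180^17 ≡ 1 (mod 409) ✓
So ord_409(180) = 17, hence |⟨180⟩| = 17.
The index is φ(409) / ord(180) = 408 / 17 = 24.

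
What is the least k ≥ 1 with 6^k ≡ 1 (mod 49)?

14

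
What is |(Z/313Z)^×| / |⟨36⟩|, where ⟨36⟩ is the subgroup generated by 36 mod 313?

12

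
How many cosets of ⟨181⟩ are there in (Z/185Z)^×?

ord(181) | φ(185) = φ(5·37) = (5−1)·(37−1) = 4·36 = 144 = 2^4 · 3^2.
Divisors of 144: 1, 2, 3, 4, 6, 8, 9, 12, 16, 18, 24, 36, 48, 72, 144.
Test each divisor d:
181^1 ≡ 181 (mod 185)
181^2 ≡ 16 (mod 185)
181^3 ≡ 121 (mod 185)
181^4 ≡ 71 (mod 185)
181^6 ≡ 26 (mod 185)
181^8 ≡ 46 (mod 185)
181^9 ≡ 1 (mod 185) ✓
The order of 181 is 9, so the subgroup it generates has 9 elements.
Index = |(Z/185Z)^×| / |⟨181⟩| = 144 / 9 = 16.

16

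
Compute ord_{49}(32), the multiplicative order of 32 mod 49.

21

ord(32) | φ(49) = φ(7^2) = 7·(7−1) = 42 = 2 · 3 · 7.
Divisors of 42: 1, 2, 3, 6, 7, 14, 21, 42.
Check 32^d mod 49 for each divisor in increasing order:
32^1 ≡ 32 (mod 49)
32^2 ≡ 44 (mod 49)
32^3 ≡ 36 (mod 49)
32^6 ≡ 22 (mod 49)
32^7 ≡ 18 (mod 49)
32^14 ≡ 30 (mod 49)
32^21 ≡ 1 (mod 49) ✓
Hence ord(32) = 21.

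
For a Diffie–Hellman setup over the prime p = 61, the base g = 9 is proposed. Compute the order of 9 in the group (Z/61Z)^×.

The order of 9 must divide φ(61) = 61 − 1 = 60 = 2^2 · 3 · 5.
Divisors of 60: 1, 2, 3, 4, 5, 6, 10, 12, 15, 20, 30, 60.
Compute 9^d (mod 61) for the divisors d until we hit 1:
9^1 ≡ 9 (mod 61)
9^2 ≡ 20 (mod 61)
9^3 ≡ 58 (mod 61)
9^4 ≡ 34 (mod 61)
9^5 ≡ 1 (mod 61) ✓
Hence ord(9) = 5.

5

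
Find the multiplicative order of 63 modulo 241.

Since 63 ∈ (Z/241Z)^×, its order divides φ(241) = 241 − 1 = 240 = 2^4 · 3 · 5.
Divisors of 240: 1, 2, 3, 4, 5, 6, 8, 10, 12, 15, 16, 20, 24, 30, 40, 48, 60, 80, 120, 240.
Test each divisor d:
63^1 ≡ 63 (mod 241)
63^2 ≡ 113 (mod 241)
63^3 ≡ 130 (mod 241)
63^4 ≡ 237 (mod 241)
63^5 ≡ 230 (mod 241)
63^6 ≡ 30 (mod 241)
63^8 ≡ 16 (mod 241)
63^10 ≡ 121 (mod 241)
63^12 ≡ 177 (mod 241)
63^15 ≡ 115 (mod 241)
63^16 ≡ 15 (mod 241)
63^20 ≡ 181 (mod 241)
63^24 ≡ 240 (mod 241)
63^30 ≡ 211 (mod 241)
63^40 ≡ 226 (mod 241)
63^48 ≡ 1 (mod 241) ✓
Hence ord(63) = 48.

48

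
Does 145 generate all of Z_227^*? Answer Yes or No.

φ(227) = 227 − 1 = 226 = 2 · 113.
Test 145^(226/q) mod 227 for each prime factor q of 226:
145^113 ≡ 226 (mod 227)  [q = 2: ≢ 1 ✓]
145^2 ≡ 141 (mod 227)  [q = 113: ≢ 1 ✓]
Every test exponent gives a nontrivial residue, hence 145 generates the full group.

Yes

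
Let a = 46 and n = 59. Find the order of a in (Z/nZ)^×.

Since 46 ∈ (Z/59Z)^×, its order divides φ(59) = 59 − 1 = 58 = 2 · 29.
Divisors of 58: 1, 2, 29, 58.
Check 46^d mod 59 for each divisor in increasing order:
46^1 ≡ 46 (mod 59)
46^2 ≡ 51 (mod 59)
46^29 ≡ 1 (mod 59) ✓
Therefore the multiplicative order of 46 modulo 59 is 29.

29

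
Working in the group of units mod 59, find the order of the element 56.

By Lagrange's theorem, ord_59(56) divides φ(59) = 59 − 1 = 58 = 2 · 29.
Divisors of 58: 1, 2, 29, 58.
Compute 56^d (mod 59) for the divisors d until we hit 1:
56^1 ≡ 56 (mod 59)
56^2 ≡ 9 (mod 59)
56^29 ≡ 58 (mod 59)
56^58 ≡ 1 (mod 59) ✓
So ord_59(56) = 58.

58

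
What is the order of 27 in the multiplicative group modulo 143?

Since 27 ∈ (Z/143Z)^×, its order divides φ(143) = φ(11·13) = (11−1)·(13−1) = 10·12 = 120 = 2^3 · 3 · 5.
Divisors of 120: 1, 2, 3, 4, 5, 6, 8, 10, 12, 15, 20, 24, 30, 40, 60, 120.
Evaluate successive powers at the divisors of 120:
27^1 ≡ 27 (mod 143)
27^2 ≡ 14 (mod 143)
27^3 ≡ 92 (mod 143)
27^4 ≡ 53 (mod 143)
27^5 ≡ 1 (mod 143) ✓
Hence ord(27) = 5.

5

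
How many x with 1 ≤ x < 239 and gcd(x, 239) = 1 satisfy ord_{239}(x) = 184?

φ(239) = 239 − 1 = 238 = 2 · 7 · 17.
(Z/239Z)^× is cyclic (|G| = 238); a cyclic group of order m has exactly φ(d) elements of each order d | m, and none otherwise.
184 does not divide 238, so no element of (Z/239Z)^× has order 184.

0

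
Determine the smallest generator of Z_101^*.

2

φ(101) = 101 − 1 = 100 = 2^2 · 5^2.
g is a primitive root iff g^(100/q) ≢ 1 (mod 101) for each prime q ∈ {2, 5}.
g = 2: 2^50 ≡ 100; 2^20 ≡ 95 — none is 1, so 2 is a primitive root.
So 2 is the smallest generator of (Z/101Z)^×.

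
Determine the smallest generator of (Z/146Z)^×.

φ(146) = φ(2)·φ(73) = 1·72 = 72 = 2^3 · 3^2.
g is a primitive root iff g^(72/q) ≢ 1 (mod 146) for each prime q ∈ {2, 3}.
g = 2: gcd(2, 146) = 2 > 1, not a unit — skip.
g = 3: 3^36 ≡ 1 — hits 1, so not a primitive root.
g = 4: gcd(4, 146) = 2 > 1, not a unit — skip.
g = 5: 5^36 ≡ 145; 5^24 ≡ 81 — none is 1, so 5 is a primitive root.
The smallest primitive root modulo 146 is 5.

5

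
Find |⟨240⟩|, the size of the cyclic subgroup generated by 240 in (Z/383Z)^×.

382

The order of 240 must divide φ(383) = 383 − 1 = 382 = 2 · 191.
Divisors of 382: 1, 2, 191, 382.
Check 240^d mod 383 for each divisor in increasing order:
240^1 ≡ 240 (mod 383)
240^2 ≡ 150 (mod 383)
240^191 ≡ 382 (mod 383)
240^382 ≡ 1 (mod 383) ✓
Hence ord(240) = 382.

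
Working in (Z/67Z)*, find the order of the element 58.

22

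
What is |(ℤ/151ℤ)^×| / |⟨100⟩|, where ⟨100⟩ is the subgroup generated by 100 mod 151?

2

The order of 100 must divide φ(151) = 151 − 1 = 150 = 2 · 3 · 5^2.
Divisors of 150: 1, 2, 3, 5, 6, 10, 15, 25, 30, 50, 75, 150.
Check 100^d mod 151 for each divisor in increasing order:
100^1 ≡ 100 (mod 151)
100^2 ≡ 34 (mod 151)
100^3 ≡ 78 (mod 151)
100^5 ≡ 85 (mod 151)
100^6 ≡ 44 (mod 151)
100^10 ≡ 128 (mod 151)
100^15 ≡ 8 (mod 151)
100^25 ≡ 118 (mod 151)
100^30 ≡ 64 (mod 151)
100^50 ≡ 32 (mod 151)
100^75 ≡ 1 (mod 151) ✓
So ord_151(100) = 75, hence |⟨100⟩| = 75.
The index is φ(151) / ord(100) = 150 / 75 = 2.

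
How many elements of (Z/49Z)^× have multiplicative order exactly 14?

φ(49) = φ(7^2) = 7·(7−1) = 42 = 2 · 3 · 7.
In a cyclic group of order 42, there are φ(d) elements of order d for each divisor d of 42, and zero for non-divisors.
14 = 2 · 7 divides 42, and φ(14) = 6.

6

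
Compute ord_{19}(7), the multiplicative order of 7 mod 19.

3

The order of 7 must divide φ(19) = 19 − 1 = 18 = 2 · 3^2.
Divisors of 18: 1, 2, 3, 6, 9, 18.
Compute 7^d (mod 19) for the divisors d until we hit 1:
7^1 ≡ 7
7^2 ≡ 11
7^3 ≡ 1
The smallest such exponent is 3, so the order of 7 is 3.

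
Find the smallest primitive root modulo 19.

φ(19) = 19 − 1 = 18 = 2 · 3^2.
g is a primitive root iff g^(18/q) ≢ 1 (mod 19) for each prime q ∈ {2, 3}.
g = 2: 2^9 ≡ 18; 2^6 ≡ 7 — none is 1, so 2 is a primitive root.
Hence the least primitive root of 19 is 2.

2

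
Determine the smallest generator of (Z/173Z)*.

φ(173) = 173 − 1 = 172 = 2^2 · 43.
Test candidates g = 2, 3, … against the prime factors q ∈ {2, 43} of φ(173): g is a generator iff g^(172/q) ≢ 1 for every such q.
g = 2: 2^86 ≡ 172; 2^4 ≡ 16 — none is 1, so 2 is a primitive root.
Hence the least primitive root of 173 is 2.

2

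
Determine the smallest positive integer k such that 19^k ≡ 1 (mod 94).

46

Since 19 ∈ (Z/94Z)^×, its order divides φ(94) = φ(2)·φ(47) = 1·46 = 46 = 2 · 23.
Divisors of 46: 1, 2, 23, 46.
Evaluate successive powers at the divisors of 46:
19^1 ≡ 19 (mod 94)
19^2 ≡ 79 (mod 94)
19^23 ≡ 93 (mod 94)
19^46 ≡ 1 (mod 94) ✓
The smallest such exponent is 46, so the order of 19 is 46.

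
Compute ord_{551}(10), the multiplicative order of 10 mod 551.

252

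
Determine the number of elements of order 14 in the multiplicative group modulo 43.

6

φ(43) = 43 − 1 = 42 = 2 · 3 · 7.
In a cyclic group of order 42, there are φ(d) elements of order d for each divisor d of 42, and zero for non-divisors.
14 = 2 · 7 divides 42, and φ(14) = 6.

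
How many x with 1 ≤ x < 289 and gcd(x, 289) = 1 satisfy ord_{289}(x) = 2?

1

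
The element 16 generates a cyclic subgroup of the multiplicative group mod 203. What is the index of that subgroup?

Since 16 ∈ (Z/203Z)^×, its order divides φ(203) = φ(7·29) = (7−1)·(29−1) = 6·28 = 168 = 2^3 · 3 · 7.
Divisors of 168: 1, 2, 3, 4, 6, 7, 8, 12, 14, 21, 24, 28, 42, 56, 84, 168.
Compute 16^d (mod 203) for the divisors d until we hit 1:
16^1 ≡ 16
16^2 ≡ 53
16^3 ≡ 36
16^4 ≡ 170
16^6 ≡ 78
16^7 ≡ 30
16^8 ≡ 74
16^12 ≡ 197
16^14 ≡ 88
16^21 ≡ 1
The order of 16 is 21, so the subgroup it generates has 21 elements.
Index = |(Z/203Z)^×| / |⟨16⟩| = 168 / 21 = 8.

8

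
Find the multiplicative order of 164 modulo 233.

The order of 164 must divide φ(233) = 233 − 1 = 232 = 2^3 · 29.
Divisors of 232: 1, 2, 4, 8, 29, 58, 116, 232.
Test each divisor d:
164^1 ≡ 164 (mod 233)
164^2 ≡ 101 (mod 233)
164^4 ≡ 182 (mod 233)
164^8 ≡ 38 (mod 233)
164^29 ≡ 12 (mod 233)
164^58 ≡ 144 (mod 233)
164^116 ≡ 232 (mod 233)
164^232 ≡ 1 (mod 233) ✓
The smallest such exponent is 232, so the order of 164 is 232.

232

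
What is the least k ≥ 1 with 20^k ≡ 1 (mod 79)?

By Lagrange's theorem, ord_79(20) divides φ(79) = 79 − 1 = 78 = 2 · 3 · 13.
Divisors of 78: 1, 2, 3, 6, 13, 26, 39, 78.
Evaluate successive powers at the divisors of 78:
20^1 ≡ 20 (mod 79)
20^2 ≡ 5 (mod 79)
20^3 ≡ 21 (mod 79)
20^6 ≡ 46 (mod 79)
20^13 ≡ 55 (mod 79)
20^26 ≡ 23 (mod 79)
20^39 ≡ 1 (mod 79) ✓
So ord_79(20) = 39.

39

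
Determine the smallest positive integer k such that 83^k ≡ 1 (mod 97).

The order of 83 must divide φ(97) = 97 − 1 = 96 = 2^5 · 3.
Divisors of 96: 1, 2, 3, 4, 6, 8, 12, 16, 24, 32, 48, 96.
Check 83^d mod 97 for each divisor in increasing order:
83^1 ≡ 83 (mod 97)
83^2 ≡ 2 (mod 97)
83^3 ≡ 69 (mod 97)
83^4 ≡ 4 (mod 97)
83^6 ≡ 8 (mod 97)
83^8 ≡ 16 (mod 97)
83^12 ≡ 64 (mod 97)
83^16 ≡ 62 (mod 97)
83^24 ≡ 22 (mod 97)
83^32 ≡ 61 (mod 97)
83^48 ≡ 96 (mod 97)
83^96 ≡ 1 (mod 97) ✓
So ord_97(83) = 96.

96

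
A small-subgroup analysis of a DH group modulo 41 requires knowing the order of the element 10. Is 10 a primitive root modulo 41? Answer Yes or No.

φ(41) = 41 − 1 = 40 = 2^3 · 5.
It suffices to check that the order of 10 is not a proper divisor of 40: compute 10^(40/q) for q ∈ {2, 5}.
10^20 ≡ 1 (mod 41)  [q = 2: ≡ 1 ✗]
10^8 ≡ 16 (mod 41)  [q = 5: ≢ 1 ✓]
The check at q = 2 fails, so 10 generates a proper subgroup.

No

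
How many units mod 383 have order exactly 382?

φ(383) = 383 − 1 = 382 = 2 · 191.
In a cyclic group of order 382, there are φ(d) elements of order d for each divisor d of 382, and zero for non-divisors.
382 = 2 · 191 divides 382, and φ(382) = 190.

190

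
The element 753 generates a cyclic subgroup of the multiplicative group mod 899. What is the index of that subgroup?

28

The order of 753 must divide φ(899) = φ(29·31) = (29−1)·(31−1) = 28·30 = 840 = 2^3 · 3 · 5 · 7.
Divisors of 840: 1, 2, 3, 4, 5, 6, 7, 8, 10, 12, 14, 15, 20, 21, 24, 28, 30, 35, 40, 42, 56, 60, 70, 84, 105, 120, 140, 168, 210, 280, 420, 840.
Compute 753^d (mod 899) for the divisors d until we hit 1:
753^1 ≡ 753
753^2 ≡ 639
753^3 ≡ 202
753^4 ≡ 175
753^5 ≡ 521
753^6 ≡ 349
753^7 ≡ 289
753^8 ≡ 59
753^10 ≡ 842
753^12 ≡ 436
753^14 ≡ 813
753^15 ≡ 869
753^20 ≡ 552
753^21 ≡ 318
753^24 ≡ 407
753^28 ≡ 204
753^30 ≡ 1
Thus |⟨753⟩| = ord(753) = 30.
The index is φ(899) / ord(753) = 840 / 30 = 28.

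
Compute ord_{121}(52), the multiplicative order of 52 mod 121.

Since 52 ∈ (Z/121Z)^×, its order divides φ(121) = φ(11^2) = 11·(11−1) = 110 = 2 · 5 · 11.
Divisors of 110: 1, 2, 5, 10, 11, 22, 55, 110.
Check 52^d mod 121 for each divisor in increasing order:
52^1 ≡ 52 (mod 121)
52^2 ≡ 42 (mod 121)
52^5 ≡ 10 (mod 121)
52^10 ≡ 100 (mod 121)
52^11 ≡ 118 (mod 121)
52^22 ≡ 9 (mod 121)
52^55 ≡ 120 (mod 121)
52^110 ≡ 1 (mod 121) ✓
The smallest such exponent is 110, so the order of 52 is 110.

110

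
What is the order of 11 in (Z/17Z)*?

Since 11 ∈ (Z/17Z)^×, its order divides φ(17) = 17 − 1 = 16 = 2^4.
Divisors of 16: 1, 2, 4, 8, 16.
Compute 11^d (mod 17) for the divisors d until we hit 1:
11^1 ≡ 11 (mod 17)
11^2 ≡ 2 (mod 17)
11^4 ≡ 4 (mod 17)
11^8 ≡ 16 (mod 17)
11^16 ≡ 1 (mod 17) ✓
So ord_17(11) = 16.

16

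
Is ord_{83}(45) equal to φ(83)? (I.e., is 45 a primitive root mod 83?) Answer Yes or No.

φ(83) = 83 − 1 = 82 = 2 · 41.
It suffices to check that the order of 45 is not a proper divisor of 82: compute 45^(82/q) for q ∈ {2, 41}.
45^41 ≡ 82 (mod 83)  [q = 2: ≢ 1 ✓]
45^2 ≡ 33 (mod 83)  [q = 41: ≢ 1 ✓]
All checks pass, so 45 has order 82 and is a primitive root modulo 83.

Yes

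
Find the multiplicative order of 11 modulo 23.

22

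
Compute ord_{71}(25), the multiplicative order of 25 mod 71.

5

ord(25) | φ(71) = 71 − 1 = 70 = 2 · 5 · 7.
Divisors of 70: 1, 2, 5, 7, 10, 14, 35, 70.
Compute 25^d (mod 71) for the divisors d until we hit 1:
25^1 ≡ 25 (mod 71)
25^2 ≡ 57 (mod 71)
25^5 ≡ 1 (mod 71) ✓
Therefore the multiplicative order of 25 modulo 71 is 5.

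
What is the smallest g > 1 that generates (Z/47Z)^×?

5

φ(47) = 47 − 1 = 46 = 2 · 23.
g is a primitive root iff g^(46/q) ≢ 1 (mod 47) for each prime q ∈ {2, 23}.
g = 2: 2^23 ≡ 1 — hits 1, so not a primitive root.
g = 3: 3^23 ≡ 1 — hits 1, so not a primitive root.
g = 4: 4^23 ≡ 1 — hits 1, so not a primitive root.
g = 5: 5^23 ≡ 46; 5^2 ≡ 25 — none is 1, so 5 is a primitive root.
So 5 is the smallest generator of (Z/47Z)^×.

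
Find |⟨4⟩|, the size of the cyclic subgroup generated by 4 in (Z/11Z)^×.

5

By Lagrange's theorem, ord_11(4) divides φ(11) = 11 − 1 = 10 = 2 · 5.
Divisors of 10: 1, 2, 5, 10.
Test each divisor d:
4^1 ≡ 4
4^2 ≡ 5
4^5 ≡ 1
Hence ord(4) = 5.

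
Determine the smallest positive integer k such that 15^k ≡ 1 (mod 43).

ord(15) | φ(43) = 43 − 1 = 42 = 2 · 3 · 7.
Divisors of 42: 1, 2, 3, 6, 7, 14, 21, 42.
Test each divisor d:
15^1 ≡ 15
15^2 ≡ 10
15^3 ≡ 21
15^6 ≡ 11
15^7 ≡ 36
15^14 ≡ 6
15^21 ≡ 1
So ord_43(15) = 21.

21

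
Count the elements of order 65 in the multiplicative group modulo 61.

φ(61) = 61 − 1 = 60 = 2^2 · 3 · 5.
In a cyclic group of order 60, there are φ(d) elements of order d for each divisor d of 60, and zero for non-divisors.
Here 60 is not a multiple of 65, so there are no elements of order 65.

0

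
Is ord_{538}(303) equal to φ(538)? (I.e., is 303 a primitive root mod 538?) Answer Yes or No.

φ(538) = φ(2)·φ(269) = 1·268 = 268 = 2^2 · 67.
303 is a primitive root mod 538 iff 303^(φ(538)/q) ≢ 1 for every prime q | φ(538), i.e. q ∈ {2, 67}.
303^134 ≡ 1 (mod 538)  [q = 2: ≡ 1 ✗]
303^4 ≡ 213 (mod 538)  [q = 67: ≢ 1 ✓]
Since 303^134 ≡ 1, the order of 303 divides 134 < 268, so 303 is not a primitive root.

No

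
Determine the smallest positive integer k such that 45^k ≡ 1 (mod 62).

ord(45) | φ(62) = φ(2)·φ(31) = 1·30 = 30 = 2 · 3 · 5.
Divisors of 30: 1, 2, 3, 5, 6, 10, 15, 30.
Test each divisor d:
45^1 ≡ 45 (mod 62)
45^2 ≡ 41 (mod 62)
45^3 ≡ 47 (mod 62)
45^5 ≡ 5 (mod 62)
45^6 ≡ 39 (mod 62)
45^10 ≡ 25 (mod 62)
45^15 ≡ 1 (mod 62) ✓
So ord_62(45) = 15.

15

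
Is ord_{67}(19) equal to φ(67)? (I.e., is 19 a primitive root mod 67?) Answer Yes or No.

No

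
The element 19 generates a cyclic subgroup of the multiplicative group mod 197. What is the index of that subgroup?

14

By Lagrange's theorem, ord_197(19) divides φ(197) = 197 − 1 = 196 = 2^2 · 7^2.
Divisors of 196: 1, 2, 4, 7, 14, 28, 49, 98, 196.
Check 19^d mod 197 for each divisor in increasing order:
19^1 ≡ 19
19^2 ≡ 164
19^4 ≡ 104
19^7 ≡ 196
19^14 ≡ 1
So ord_197(19) = 14, hence |⟨19⟩| = 14.
[(Z/197Z)^× : ⟨19⟩] = 196/14 = 14.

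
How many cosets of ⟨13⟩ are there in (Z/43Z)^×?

ord(13) | φ(43) = 43 − 1 = 42 = 2 · 3 · 7.
Divisors of 42: 1, 2, 3, 6, 7, 14, 21, 42.
Check 13^d mod 43 for each divisor in increasing order:
13^1 ≡ 13 (mod 43)
13^2 ≡ 40 (mod 43)
13^3 ≡ 4 (mod 43)
13^6 ≡ 16 (mod 43)
13^7 ≡ 36 (mod 43)
13^14 ≡ 6 (mod 43)
13^21 ≡ 1 (mod 43) ✓
The order of 13 is 21, so the subgroup it generates has 21 elements.
[(Z/43Z)^× : ⟨13⟩] = 42/21 = 2.

2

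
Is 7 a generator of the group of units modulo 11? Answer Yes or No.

Yes

φ(11) = 11 − 1 = 10 = 2 · 5.
An element g generates (Z/11Z)^× iff g^(10/q) ≢ 1 (mod 11) for each prime q ∈ {2, 5}.
7^5 ≡ 10 (mod 11)  [q = 2: ≢ 1 ✓]
7^2 ≡ 5 (mod 11)  [q = 5: ≢ 1 ✓]
None equal 1, so ord_11(7) = 10: 7 is a primitive root.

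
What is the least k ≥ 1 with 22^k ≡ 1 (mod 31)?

ord(22) | φ(31) = 31 − 1 = 30 = 2 · 3 · 5.
Divisors of 30: 1, 2, 3, 5, 6, 10, 15, 30.
Test each divisor d:
22^1 ≡ 22 (mod 31)
22^2 ≡ 19 (mod 31)
22^3 ≡ 15 (mod 31)
22^5 ≡ 6 (mod 31)
22^6 ≡ 8 (mod 31)
22^10 ≡ 5 (mod 31)
22^15 ≡ 30 (mod 31)
22^30 ≡ 1 (mod 31) ✓
Therefore the multiplicative order of 22 modulo 31 is 30.

30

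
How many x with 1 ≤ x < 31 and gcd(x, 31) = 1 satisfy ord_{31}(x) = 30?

φ(31) = 31 − 1 = 30 = 2 · 3 · 5.
Since (Z/31Z)^× is cyclic of order 30, the number of elements of order d is φ(d) when d | 30 and 0 otherwise.
30 = 2 · 3 · 5 divides 30, and φ(30) = 8.

8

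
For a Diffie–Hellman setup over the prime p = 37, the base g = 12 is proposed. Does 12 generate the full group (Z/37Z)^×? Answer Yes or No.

φ(37) = 37 − 1 = 36 = 2^2 · 3^2.
It suffices to check that the order of 12 is not a proper divisor of 36: compute 12^(36/q) for q ∈ {2, 3}.
12^18 ≡ 1 (mod 37)  [q = 2: ≡ 1 ✗]
12^12 ≡ 26 (mod 37)  [q = 3: ≢ 1 ✓]
The check at q = 2 fails, so 12 generates a proper subgroup.

No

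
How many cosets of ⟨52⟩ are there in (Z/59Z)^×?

1

By Lagrange's theorem, ord_59(52) divides φ(59) = 59 − 1 = 58 = 2 · 29.
Divisors of 58: 1, 2, 29, 58.
Compute 52^d (mod 59) for the divisors d until we hit 1:
52^1 ≡ 52 (mod 59)
52^2 ≡ 49 (mod 59)
52^29 ≡ 58 (mod 59)
52^58 ≡ 1 (mod 59) ✓
So ord_59(52) = 58, hence |⟨52⟩| = 58.
Index = |(Z/59Z)^×| / |⟨52⟩| = 58 / 58 = 1.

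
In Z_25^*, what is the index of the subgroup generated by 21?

The order of 21 must divide φ(25) = φ(5^2) = 5·(5−1) = 20 = 2^2 · 5.
Divisors of 20: 1, 2, 4, 5, 10, 20.
Evaluate successive powers at the divisors of 20:
21^1 ≡ 21 (mod 25)
21^2 ≡ 16 (mod 25)
21^4 ≡ 6 (mod 25)
21^5 ≡ 1 (mod 25) ✓
The order of 21 is 5, so the subgroup it generates has 5 elements.
The index is φ(25) / ord(21) = 20 / 5 = 4.

4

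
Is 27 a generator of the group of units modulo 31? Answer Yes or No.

φ(31) = 31 − 1 = 30 = 2 · 3 · 5.
27 is a primitive root mod 31 iff 27^(φ(31)/q) ≢ 1 for every prime q | φ(31), i.e. q ∈ {2, 3, 5}.
27^15 ≡ 30 (mod 31)  [q = 2: ≢ 1 ✓]
27^10 ≡ 1 (mod 31)  [q = 3: ≡ 1 ✗]
27^6 ≡ 4 (mod 31)  [q = 5: ≢ 1 ✓]
Since 27^10 ≡ 1, the order of 27 divides 10 < 30, so 27 is not a primitive root.

No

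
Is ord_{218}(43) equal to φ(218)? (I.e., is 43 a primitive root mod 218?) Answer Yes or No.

No

φ(218) = φ(2)·φ(109) = 1·108 = 108 = 2^2 · 3^3.
An element g generates (Z/218Z)^× iff g^(108/q) ≢ 1 (mod 218) for each prime q ∈ {2, 3}.
43^54 ≡ 1 (mod 218)  [q = 2: ≡ 1 ✗]
43^36 ≡ 1 (mod 218)  [q = 3: ≡ 1 ✗]
43^54 ≡ 1 shows ord(43) | 54, strictly less than φ(218); not a primitive root.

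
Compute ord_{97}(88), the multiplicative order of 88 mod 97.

24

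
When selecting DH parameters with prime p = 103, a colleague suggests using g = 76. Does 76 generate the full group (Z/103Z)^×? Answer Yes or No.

No

φ(103) = 103 − 1 = 102 = 2 · 3 · 17.
An element g generates (Z/103Z)^× iff g^(102/q) ≢ 1 (mod 103) for each prime q ∈ {2, 3, 17}.
76^51 ≡ 1 (mod 103)  [q = 2: ≡ 1 ✗]
76^34 ≡ 1 (mod 103)  [q = 3: ≡ 1 ✗]
76^6 ≡ 100 (mod 103)  [q = 17: ≢ 1 ✓]
76^51 ≡ 1 shows ord(76) | 51, strictly less than φ(103); not a primitive root.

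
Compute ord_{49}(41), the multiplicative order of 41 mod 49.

ord(41) | φ(49) = φ(7^2) = 7·(7−1) = 42 = 2 · 3 · 7.
Divisors of 42: 1, 2, 3, 6, 7, 14, 21, 42.
Compute 41^d (mod 49) for the divisors d until we hit 1:
41^1 ≡ 41
41^2 ≡ 15
41^3 ≡ 27
41^6 ≡ 43
41^7 ≡ 48
41^14 ≡ 1
The smallest such exponent is 14, so the order of 41 is 14.

14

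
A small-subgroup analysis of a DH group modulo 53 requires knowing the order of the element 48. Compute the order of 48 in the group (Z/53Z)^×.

52

By Lagrange's theorem, ord_53(48) divides φ(53) = 53 − 1 = 52 = 2^2 · 13.
Divisors of 52: 1, 2, 4, 13, 26, 52.
Compute 48^d (mod 53) for the divisors d until we hit 1:
48^1 ≡ 48
48^2 ≡ 25
48^4 ≡ 42
48^13 ≡ 30
48^26 ≡ 52
48^52 ≡ 1
So ord_53(48) = 52.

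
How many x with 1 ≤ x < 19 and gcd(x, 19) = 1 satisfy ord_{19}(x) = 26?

0

φ(19) = 19 − 1 = 18 = 2 · 3^2.
In a cyclic group of order 18, there are φ(d) elements of order d for each divisor d of 18, and zero for non-divisors.
Since 26 ∤ 18, the count is 0.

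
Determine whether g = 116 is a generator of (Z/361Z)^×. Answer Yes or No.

No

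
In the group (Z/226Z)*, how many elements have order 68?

0

φ(226) = φ(2)·φ(113) = 1·112 = 112 = 2^4 · 7.
(Z/226Z)^× is cyclic (|G| = 112); a cyclic group of order m has exactly φ(d) elements of each order d | m, and none otherwise.
68 does not divide 112, so no element of (Z/226Z)^× has order 68.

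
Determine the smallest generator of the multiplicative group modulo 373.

2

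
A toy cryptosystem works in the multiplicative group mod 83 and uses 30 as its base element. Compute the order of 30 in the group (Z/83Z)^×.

41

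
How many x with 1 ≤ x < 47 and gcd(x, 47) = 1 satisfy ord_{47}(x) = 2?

1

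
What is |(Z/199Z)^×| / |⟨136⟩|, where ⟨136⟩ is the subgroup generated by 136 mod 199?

By Lagrange's theorem, ord_199(136) divides φ(199) = 199 − 1 = 198 = 2 · 3^2 · 11.
Divisors of 198: 1, 2, 3, 6, 9, 11, 18, 22, 33, 66, 99, 198.
Check 136^d mod 199 for each divisor in increasing order:
136^1 ≡ 136
136^2 ≡ 188
136^3 ≡ 96
136^6 ≡ 62
136^9 ≡ 181
136^11 ≡ 198
136^18 ≡ 125
136^22 ≡ 1
Thus |⟨136⟩| = ord(136) = 22.
Index = |(Z/199Z)^×| / |⟨136⟩| = 198 / 22 = 9.

9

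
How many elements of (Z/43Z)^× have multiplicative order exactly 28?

0

φ(43) = 43 − 1 = 42 = 2 · 3 · 7.
Since (Z/43Z)^× is cyclic of order 42, the number of elements of order d is φ(d) when d | 42 and 0 otherwise.
Since 28 ∤ 42, the count is 0.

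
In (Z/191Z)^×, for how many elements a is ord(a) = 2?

φ(191) = 191 − 1 = 190 = 2 · 5 · 19.
(Z/191Z)^× is cyclic (|G| = 190); a cyclic group of order m has exactly φ(d) elements of each order d | m, and none otherwise.
2 | 190, and φ(2) = 2 − 1 = 1.

1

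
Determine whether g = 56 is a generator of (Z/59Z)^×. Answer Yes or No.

Yes

φ(59) = 59 − 1 = 58 = 2 · 29.
Test 56^(58/q) mod 59 for each prime factor q of 58:
56^29 ≡ 58 (mod 59)  [q = 2: ≢ 1 ✓]
56^2 ≡ 9 (mod 59)  [q = 29: ≢ 1 ✓]
None equal 1, so ord_59(56) = 58: 56 is a primitive root.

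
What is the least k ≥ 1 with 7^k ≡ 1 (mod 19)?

ord(7) | φ(19) = 19 − 1 = 18 = 2 · 3^2.
Divisors of 18: 1, 2, 3, 6, 9, 18.
Evaluate successive powers at the divisors of 18:
7^1 ≡ 7 (mod 19)
7^2 ≡ 11 (mod 19)
7^3 ≡ 1 (mod 19) ✓
The smallest such exponent is 3, so the order of 7 is 3.

3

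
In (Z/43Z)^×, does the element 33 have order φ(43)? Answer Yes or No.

φ(43) = 43 − 1 = 42 = 2 · 3 · 7.
An element g generates (Z/43Z)^× iff g^(42/q) ≢ 1 (mod 43) for each prime q ∈ {2, 3, 7}.
33^21 ≡ 42 (mod 43)  [q = 2: ≢ 1 ✓]
33^14 ≡ 36 (mod 43)  [q = 3: ≢ 1 ✓]
33^6 ≡ 35 (mod 43)  [q = 7: ≢ 1 ✓]
All checks pass, so 33 has order 42 and is a primitive root modulo 43.

Yes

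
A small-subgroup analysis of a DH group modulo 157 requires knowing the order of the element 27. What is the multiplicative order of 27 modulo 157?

26

ord(27) | φ(157) = 157 − 1 = 156 = 2^2 · 3 · 13.
Divisors of 156: 1, 2, 3, 4, 6, 12, 13, 26, 39, 52, 78, 156.
Compute 27^d (mod 157) for the divisors d until we hit 1:
27^1 ≡ 27 (mod 157)
27^2 ≡ 101 (mod 157)
27^3 ≡ 58 (mod 157)
27^4 ≡ 153 (mod 157)
27^6 ≡ 67 (mod 157)
27^12 ≡ 93 (mod 157)
27^13 ≡ 156 (mod 157)
27^26 ≡ 1 (mod 157) ✓
The smallest such exponent is 26, so the order of 27 is 26.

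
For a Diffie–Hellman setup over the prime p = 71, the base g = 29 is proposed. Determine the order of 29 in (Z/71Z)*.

ord(29) | φ(71) = 71 − 1 = 70 = 2 · 5 · 7.
Divisors of 70: 1, 2, 5, 7, 10, 14, 35, 70.
Compute 29^d (mod 71) for the divisors d until we hit 1:
29^1 ≡ 29 (mod 71)
29^2 ≡ 60 (mod 71)
29^5 ≡ 30 (mod 71)
29^7 ≡ 25 (mod 71)
29^10 ≡ 48 (mod 71)
29^14 ≡ 57 (mod 71)
29^35 ≡ 1 (mod 71) ✓
Hence ord(29) = 35.

35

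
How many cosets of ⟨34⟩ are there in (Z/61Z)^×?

12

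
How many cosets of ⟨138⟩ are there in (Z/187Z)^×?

4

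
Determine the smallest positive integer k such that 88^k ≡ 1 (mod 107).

By Lagrange's theorem, ord_107(88) divides φ(107) = 107 − 1 = 106 = 2 · 53.
Divisors of 106: 1, 2, 53, 106.
Compute 88^d (mod 107) for the divisors d until we hit 1:
88^1 ≡ 88
88^2 ≡ 40
88^53 ≡ 106
88^106 ≡ 1
Therefore the multiplicative order of 88 modulo 107 is 106.

106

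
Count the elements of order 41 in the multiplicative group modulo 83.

40

φ(83) = 83 − 1 = 82 = 2 · 41.
(Z/83Z)^× is cyclic (|G| = 82); a cyclic group of order m has exactly φ(d) elements of each order d | m, and none otherwise.
41 | 82, and φ(41) = 41 − 1 = 40.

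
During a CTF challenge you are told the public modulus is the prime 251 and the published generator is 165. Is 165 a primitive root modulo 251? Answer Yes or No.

Yes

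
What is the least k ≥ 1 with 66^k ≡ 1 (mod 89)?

88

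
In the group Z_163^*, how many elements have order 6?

2

φ(163) = 163 − 1 = 162 = 2 · 3^4.
Since (Z/163Z)^× is cyclic of order 162, the number of elements of order d is φ(d) when d | 162 and 0 otherwise.
6 = 2 · 3 divides 162, and φ(6) = 2.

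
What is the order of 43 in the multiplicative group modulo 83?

82

ord(43) | φ(83) = 83 − 1 = 82 = 2 · 41.
Divisors of 82: 1, 2, 41, 82.
Check 43^d mod 83 for each divisor in increasing order:
43^1 ≡ 43 (mod 83)
43^2 ≡ 23 (mod 83)
43^41 ≡ 82 (mod 83)
43^82 ≡ 1 (mod 83) ✓
The smallest such exponent is 82, so the order of 43 is 82.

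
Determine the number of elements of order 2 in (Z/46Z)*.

1

φ(46) = φ(2)·φ(23) = 1·22 = 22 = 2 · 11.
Since (Z/46Z)^× is cyclic of order 22, the number of elements of order d is φ(d) when d | 22 and 0 otherwise.
2 | 22, and φ(2) = 2 − 1 = 1.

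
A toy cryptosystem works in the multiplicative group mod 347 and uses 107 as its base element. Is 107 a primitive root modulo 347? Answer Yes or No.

φ(347) = 347 − 1 = 346 = 2 · 173.
It suffices to check that the order of 107 is not a proper divisor of 346: compute 107^(346/q) for q ∈ {2, 173}.
107^173 ≡ 1 (mod 347)  [q = 2: ≡ 1 ✗]
107^2 ≡ 345 (mod 347)  [q = 173: ≢ 1 ✓]
Since 107^173 ≡ 1, the order of 107 divides 173 < 346, so 107 is not a primitive root.

No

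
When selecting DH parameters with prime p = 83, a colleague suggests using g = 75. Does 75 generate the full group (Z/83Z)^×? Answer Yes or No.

No

φ(83) = 83 − 1 = 82 = 2 · 41.
Test 75^(82/q) mod 83 for each prime factor q of 82:
75^41 ≡ 1 (mod 83)  [q = 2: ≡ 1 ✗]
75^2 ≡ 64 (mod 83)  [q = 41: ≢ 1 ✓]
75^41 ≡ 1 shows ord(75) | 41, strictly less than φ(83); not a primitive root.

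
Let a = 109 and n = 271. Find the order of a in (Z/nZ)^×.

ord(109) | φ(271) = 271 − 1 = 270 = 2 · 3^3 · 5.
Divisors of 270: 1, 2, 3, 5, 6, 9, 10, 15, 18, 27, 30, 45, 54, 90, 135, 270.
Evaluate successive powers at the divisors of 270:
109^1 ≡ 109 (mod 271)
109^2 ≡ 228 (mod 271)
109^3 ≡ 191 (mod 271)
109^5 ≡ 188 (mod 271)
109^6 ≡ 167 (mod 271)
109^9 ≡ 190 (mod 271)
109^10 ≡ 114 (mod 271)
109^15 ≡ 23 (mod 271)
109^18 ≡ 57 (mod 271)
109^27 ≡ 261 (mod 271)
109^30 ≡ 258 (mod 271)
109^45 ≡ 243 (mod 271)
109^54 ≡ 100 (mod 271)
109^90 ≡ 242 (mod 271)
109^135 ≡ 270 (mod 271)
109^270 ≡ 1 (mod 271) ✓
Hence ord(109) = 270.

270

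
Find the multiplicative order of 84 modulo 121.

110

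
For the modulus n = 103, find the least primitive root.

φ(103) = 103 − 1 = 102 = 2 · 3 · 17.
Test candidates g = 2, 3, … against the prime factors q ∈ {2, 3, 17} of φ(103): g is a generator iff g^(102/q) ≢ 1 for every such q.
g = 2: 2^51 ≡ 1 — hits 1, so not a primitive root.
g = 3: 3^51 ≡ 102; 3^34 ≡ 1 — hits 1, so not a primitive root.
g = 4: 4^51 ≡ 1 — hits 1, so not a primitive root.
g = 5: 5^51 ≡ 102; 5^34 ≡ 56; 5^6 ≡ 72 — none is 1, so 5 is a primitive root.
Hence the least primitive root of 103 is 5.

5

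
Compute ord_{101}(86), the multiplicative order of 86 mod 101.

100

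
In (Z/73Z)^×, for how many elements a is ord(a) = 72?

24

φ(73) = 73 − 1 = 72 = 2^3 · 3^2.
(Z/73Z)^× is cyclic (|G| = 72); a cyclic group of order m has exactly φ(d) elements of each order d | m, and none otherwise.
72 = 2^3 · 3^2 divides 72, and φ(72) = 24.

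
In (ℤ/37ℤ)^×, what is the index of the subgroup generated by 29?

3

ord(29) | φ(37) = 37 − 1 = 36 = 2^2 · 3^2.
Divisors of 36: 1, 2, 3, 4, 6, 9, 12, 18, 36.
Compute 29^d (mod 37) for the divisors d until we hit 1:
29^1 ≡ 29 (mod 37)
29^2 ≡ 27 (mod 37)
29^3 ≡ 6 (mod 37)
29^4 ≡ 26 (mod 37)
29^6 ≡ 36 (mod 37)
29^9 ≡ 31 (mod 37)
29^12 ≡ 1 (mod 37) ✓
So ord_37(29) = 12, hence |⟨29⟩| = 12.
[(Z/37Z)^× : ⟨29⟩] = 36/12 = 3.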